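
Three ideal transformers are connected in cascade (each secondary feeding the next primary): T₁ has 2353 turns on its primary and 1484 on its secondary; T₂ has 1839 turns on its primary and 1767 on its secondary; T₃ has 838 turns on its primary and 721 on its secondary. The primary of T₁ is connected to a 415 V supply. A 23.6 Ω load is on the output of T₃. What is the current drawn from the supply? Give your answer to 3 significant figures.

After T₁: V = 415.00 × 1484/2353 = 261.73 V.
After T₂: V = 261.73 × 1767/1839 = 251.49 V.
After T₃: V = 251.49 × 721/838 = 216.37 V.
I_load = 216.37/23.6 = 9.1684 A, so P_out = 216.37 × 9.1684 = 1983.8 W.
All ideal ⇒ P_in = P_out, so I_supply = 1983.8/415 = 4.78 A.

I_supply ≈ 4.78 A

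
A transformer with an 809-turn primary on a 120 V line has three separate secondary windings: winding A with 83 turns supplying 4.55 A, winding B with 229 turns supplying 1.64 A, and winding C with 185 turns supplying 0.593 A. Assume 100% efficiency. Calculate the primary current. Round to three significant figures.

I_p ≈ 1.07 A

V_A = 120 × 83/809 = 12.311 V; V_B = 120 × 229/809 = 33.968 V; V_C = 120 × 185/809 = 27.441 V.
P_out = V_A I_A + V_B I_B + V_C I_C = 12.311×4.55 + 33.968×1.64 + 27.441×0.593 = 56.017 + 55.707 + 16.273 = 128.00 W.
Ideal ⇒ P_in = P_out, so I_p = P_out/V_p = 128.00/120 = 1.07 A.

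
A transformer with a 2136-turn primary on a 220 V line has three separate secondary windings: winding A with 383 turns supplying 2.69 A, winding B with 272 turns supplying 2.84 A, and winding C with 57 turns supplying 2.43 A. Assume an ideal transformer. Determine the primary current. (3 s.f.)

V_A = 220 × 383/2136 = 39.448 V; V_B = 220 × 272/2136 = 28.015 V; V_C = 220 × 57/2136 = 5.8708 V.
P_out = V_A I_A + V_B I_B + V_C I_C = 39.448×2.69 + 28.015×2.84 + 5.8708×2.43 = 106.11 + 79.563 + 14.266 = 199.94 W.
Ideal ⇒ P_in = P_out, so I_p = P_out/V_p = 199.94/220 = 0.909 A.

I_p ≈ 0.909 A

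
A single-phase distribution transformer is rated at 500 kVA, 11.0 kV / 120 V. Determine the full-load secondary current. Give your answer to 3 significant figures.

I_s = S/V_s = 500000/120 = 4170 A.

I_s ≈ 4170 A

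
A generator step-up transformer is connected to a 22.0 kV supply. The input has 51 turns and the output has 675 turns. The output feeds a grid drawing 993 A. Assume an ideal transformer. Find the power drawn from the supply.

I_in = I_out × N_out/N_in = 993 × 675/51 = 13143 A.
P = V_in I_in = 22000 × 13143 = 2.89×10^8 W.

P ≈ 2.89×10^8 W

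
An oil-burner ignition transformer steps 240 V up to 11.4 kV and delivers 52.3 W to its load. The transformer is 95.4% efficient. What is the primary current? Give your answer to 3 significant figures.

P_in = P_out/η = 52.3/0.954 = 54.822 W.
I_p = P_in/V_p = 54.822/240 = 0.228 A.

I_p ≈ 0.228 A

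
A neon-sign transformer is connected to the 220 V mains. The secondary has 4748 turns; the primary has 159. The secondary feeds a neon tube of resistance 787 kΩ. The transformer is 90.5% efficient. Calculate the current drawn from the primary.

V_s = 220 × 4748/159 = 6569.6 V.
I_s = V_s/R = 6569.6/787000 = 0.0083476 A.
P_out = V_s I_s = 6569.6 × 0.0083476 = 54.840 W.
P_in = P_out/η = 54.840/0.905 = 60.597 W.
I_p = P_in/V_p = 60.597/220 = 0.275 A.

I_p ≈ 0.275 A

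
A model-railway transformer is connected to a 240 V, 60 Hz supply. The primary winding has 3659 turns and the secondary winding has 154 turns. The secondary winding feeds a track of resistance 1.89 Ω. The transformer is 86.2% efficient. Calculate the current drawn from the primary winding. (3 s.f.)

V_s = 240 × 154/3659 = 10.101 V.
I_s = V_s/R = 10.101/1.89 = 5.3445 A.
P_out = V_s I_s = 10.101 × 5.3445 = 53.986 W.
P_in = P_out/η = 53.986/0.862 = 62.628 W.
I_p = P_in/V_p = 62.628/240 = 0.261 A.

I_p ≈ 0.261 A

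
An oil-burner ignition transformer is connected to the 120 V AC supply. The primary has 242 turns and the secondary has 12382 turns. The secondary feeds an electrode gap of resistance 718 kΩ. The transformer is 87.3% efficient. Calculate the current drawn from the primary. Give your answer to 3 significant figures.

I_p ≈ 0.501 A

V_s = 120 × 12382/242 = 6139.8 V.
I_s = V_s/R = 6139.8/718000 = 0.0085513 A.
P_out = V_s I_s = 6139.8 × 0.0085513 = 52.504 W.
P_in = P_out/η = 52.504/0.873 = 60.142 W.
I_p = P_in/V_p = 60.142/120 = 0.501 A.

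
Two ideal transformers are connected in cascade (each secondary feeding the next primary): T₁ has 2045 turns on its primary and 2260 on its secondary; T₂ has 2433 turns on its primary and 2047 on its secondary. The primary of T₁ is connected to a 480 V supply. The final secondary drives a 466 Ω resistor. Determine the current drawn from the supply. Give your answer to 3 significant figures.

I_supply ≈ 0.891 A

After T₁: V = 480.00 × 2260/2045 = 530.46 V.
After T₂: V = 530.46 × 2047/2433 = 446.31 V.
I_load = 446.31/466 = 0.95774 A, so P_out = 446.31 × 0.95774 = 427.44 W.
All ideal ⇒ P_in = P_out, so I_supply = 427.44/480 = 0.891 A.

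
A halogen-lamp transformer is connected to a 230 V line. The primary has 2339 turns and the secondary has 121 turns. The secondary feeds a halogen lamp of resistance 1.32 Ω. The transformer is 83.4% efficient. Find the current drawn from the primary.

V_s = 230 × 121/2339 = 11.898 V.
I_s = V_s/R = 11.898/1.32 = 9.0138 A.
P_out = V_s I_s = 11.898 × 9.0138 = 107.25 W.
P_in = P_out/η = 107.25/0.834 = 128.60 W.
I_p = P_in/V_p = 128.60/230 = 0.559 A.

I_p ≈ 0.559 A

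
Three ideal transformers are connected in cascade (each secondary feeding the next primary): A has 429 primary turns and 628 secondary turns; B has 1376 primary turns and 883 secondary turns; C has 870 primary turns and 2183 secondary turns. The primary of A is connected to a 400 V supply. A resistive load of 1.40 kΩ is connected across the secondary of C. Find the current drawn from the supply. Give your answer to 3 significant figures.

I_supply ≈ 1.59 A

After A: V = 400.00 × 628/429 = 585.55 V.
After B: V = 585.55 × 883/1376 = 375.75 V.
After C: V = 375.75 × 2183/870 = 942.84 V.
I_load = 942.84/1400 = 0.67346 A, so P_out = 942.84 × 0.67346 = 634.97 W.
All ideal ⇒ P_in = P_out, so I_supply = 634.97/400 = 1.59 A.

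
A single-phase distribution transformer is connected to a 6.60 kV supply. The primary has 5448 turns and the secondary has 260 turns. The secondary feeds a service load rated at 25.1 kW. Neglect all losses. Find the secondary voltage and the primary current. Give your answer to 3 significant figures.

V_s ≈ 315 V, I_p ≈ 3.80 A

V_s = V_p × N_s/N_p = 6600 × 260/5448 = 314.98 V.
I_s = P/V_s = 25100/314.98 = 79.688 A.
I_p = I_s × N_s/N_p = 79.688 × 260/5448 = 3.80 A.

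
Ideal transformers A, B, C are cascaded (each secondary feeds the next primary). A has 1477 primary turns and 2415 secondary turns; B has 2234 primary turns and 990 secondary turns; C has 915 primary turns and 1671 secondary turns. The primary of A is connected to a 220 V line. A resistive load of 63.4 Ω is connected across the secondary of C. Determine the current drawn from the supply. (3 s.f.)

I_supply ≈ 6.08 A

Secondary of A: V = 220.00 × 2415/1477 = 359.72 V.
Secondary of B: V = 359.72 × 990/2234 = 159.41 V.
Secondary of C: V = 159.41 × 1671/915 = 291.12 V.
I_load = 291.12/63.4 = 4.5917 A, so P_out = 291.12 × 4.5917 = 1336.7 W.
All ideal ⇒ P_in = P_out, so I_supply = 1336.7/220 = 6.08 A.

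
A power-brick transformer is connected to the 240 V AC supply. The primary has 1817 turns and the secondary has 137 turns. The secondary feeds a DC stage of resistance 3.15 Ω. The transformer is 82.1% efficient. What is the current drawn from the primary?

I_p ≈ 0.528 A

V_s = 240 × 137/1817 = 18.096 V.
I_s = V_s/R = 18.096/3.15 = 5.7447 A.
P_out = V_s I_s = 18.096 × 5.7447 = 103.95 W.
P_in = P_out/η = 103.95/0.821 = 126.62 W.
I_p = P_in/V_p = 126.62/240 = 0.528 A.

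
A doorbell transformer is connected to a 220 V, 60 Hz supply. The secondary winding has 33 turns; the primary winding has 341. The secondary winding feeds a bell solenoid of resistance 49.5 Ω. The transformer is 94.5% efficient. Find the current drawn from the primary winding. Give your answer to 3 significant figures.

I_p ≈ 0.0440 A

V_s = 220 × 33/341 = 21.290 V.
I_s = V_s/R = 21.290/49.5 = 0.43011 A.
P_out = V_s I_s = 21.290 × 0.43011 = 9.1571 W.
P_in = P_out/η = 9.1571/0.945 = 9.6901 W.
I_p = P_in/V_p = 9.6901/220 = 0.0440 A.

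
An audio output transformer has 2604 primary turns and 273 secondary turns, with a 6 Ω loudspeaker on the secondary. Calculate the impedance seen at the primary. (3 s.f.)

Z_p = (N_p/N_s)² × Z_s = (2604/273)² × 6 = 546 Ω.

Z_p ≈ 546 Ω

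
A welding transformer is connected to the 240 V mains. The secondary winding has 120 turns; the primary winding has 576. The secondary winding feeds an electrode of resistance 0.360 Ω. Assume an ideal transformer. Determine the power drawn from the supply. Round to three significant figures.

V_s = V_p × N_s/N_p = 240 × 120/576 = 50.000 V.
I_s = V_s/R = 50.000/0.360 = 138.89 A.
I_p = I_s × N_s/N_p = 138.89 × 120/576 = 28.935 A.
P = V_p I_p = 240 × 28.935 = 6940 W.

P ≈ 6940 W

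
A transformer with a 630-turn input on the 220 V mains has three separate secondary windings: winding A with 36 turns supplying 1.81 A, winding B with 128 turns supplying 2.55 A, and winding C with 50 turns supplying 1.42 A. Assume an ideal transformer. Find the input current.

I_in ≈ 0.734 A

V_A = 220 × 36/630 = 12.571 V; V_B = 220 × 128/630 = 44.698 V; V_C = 220 × 50/630 = 17.460 V.
P_out = V_A I_A + V_B I_B + V_C I_C = 12.571×1.81 + 44.698×2.55 + 17.460×1.42 = 22.754 + 113.98 + 24.794 = 161.53 W.
Ideal ⇒ P_in = P_out, so I_in = P_out/V_in = 161.53/220 = 0.734 A.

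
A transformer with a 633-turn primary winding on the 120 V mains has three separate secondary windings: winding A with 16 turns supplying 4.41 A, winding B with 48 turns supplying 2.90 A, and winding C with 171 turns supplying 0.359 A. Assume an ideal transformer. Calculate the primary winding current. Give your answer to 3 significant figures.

V_A = 120 × 16/633 = 3.0332 V; V_B = 120 × 48/633 = 9.0995 V; V_C = 120 × 171/633 = 32.417 V.
P_out = V_A I_A + V_B I_B + V_C I_C = 3.0332×4.41 + 9.0995×2.90 + 32.417×0.359 = 13.376 + 26.389 + 11.638 = 51.403 W.
Ideal ⇒ P_in = P_out, so I_p = P_out/V_p = 51.403/120 = 0.428 A.

I_p ≈ 0.428 A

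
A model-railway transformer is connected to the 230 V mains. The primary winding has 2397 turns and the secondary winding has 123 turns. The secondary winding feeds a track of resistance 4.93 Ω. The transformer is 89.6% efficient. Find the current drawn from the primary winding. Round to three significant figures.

I_p ≈ 0.137 A

V_s = 230 × 123/2397 = 11.802 V.
I_s = V_s/R = 11.802/4.93 = 2.3940 A.
P_out = V_s I_s = 11.802 × 2.3940 = 28.254 W.
P_in = P_out/η = 28.254/0.896 = 31.534 W.
I_p = P_in/V_p = 31.534/230 = 0.137 A.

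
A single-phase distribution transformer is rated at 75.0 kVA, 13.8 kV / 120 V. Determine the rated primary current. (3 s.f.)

I_p ≈ 5.43 A

I_p = S/V_p = 75000/13800 = 5.43 A.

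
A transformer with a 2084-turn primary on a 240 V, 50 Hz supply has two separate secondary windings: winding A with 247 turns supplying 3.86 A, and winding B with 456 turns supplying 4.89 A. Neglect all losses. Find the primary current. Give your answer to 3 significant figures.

I_p ≈ 1.53 A

V_A = 240 × 247/2084 = 28.445 V; V_B = 240 × 456/2084 = 52.514 V.
P_out = V_A I_A + V_B I_B = 28.445×3.86 + 52.514×4.89 = 109.80 + 256.80 = 366.59 W.
Ideal ⇒ P_in = P_out, so I_p = P_out/V_p = 366.59/240 = 1.53 A.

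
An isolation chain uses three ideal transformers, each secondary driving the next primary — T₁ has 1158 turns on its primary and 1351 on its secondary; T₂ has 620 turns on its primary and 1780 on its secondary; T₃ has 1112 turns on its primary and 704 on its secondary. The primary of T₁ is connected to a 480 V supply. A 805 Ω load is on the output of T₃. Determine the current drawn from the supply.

I_supply ≈ 2.68 A

After T₁: V = 480.00 × 1351/1158 = 560.00 V.
After T₂: V = 560.00 × 1780/620 = 1607.7 V.
After T₃: V = 1607.7 × 704/1112 = 1017.9 V.
I_load = 1017.9/805 = 1.2644 A, so P_out = 1017.9 × 1.2644 = 1287.0 W.
All ideal ⇒ P_in = P_out, so I_supply = 1287.0/480 = 2.68 A.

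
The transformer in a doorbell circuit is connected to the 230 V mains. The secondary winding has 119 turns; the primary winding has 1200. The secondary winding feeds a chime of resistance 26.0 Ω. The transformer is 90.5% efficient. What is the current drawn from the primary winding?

V_s = 230 × 119/1200 = 22.808 V.
I_s = V_s/R = 22.808/26.0 = 0.87724 A.
P_out = V_s I_s = 22.808 × 0.87724 = 20.008 W.
P_in = P_out/η = 20.008/0.905 = 22.109 W.
I_p = P_in/V_p = 22.109/230 = 0.0961 A.

I_p ≈ 0.0961 A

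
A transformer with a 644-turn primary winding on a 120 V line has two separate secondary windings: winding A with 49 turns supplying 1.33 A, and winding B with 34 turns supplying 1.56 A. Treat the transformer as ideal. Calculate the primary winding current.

I_p ≈ 0.184 A

V_A = 120 × 49/644 = 9.1304 V; V_B = 120 × 34/644 = 6.3354 V.
P_out = V_A I_A + V_B I_B = 9.1304×1.33 + 6.3354×1.56 = 12.143 + 9.8832 = 22.027 W.
Ideal ⇒ P_in = P_out, so I_p = P_out/V_p = 22.027/120 = 0.184 A.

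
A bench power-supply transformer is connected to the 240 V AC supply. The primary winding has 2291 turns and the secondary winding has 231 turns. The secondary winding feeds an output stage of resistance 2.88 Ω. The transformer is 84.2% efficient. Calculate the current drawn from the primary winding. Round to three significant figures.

V_s = 240 × 231/2291 = 24.199 V.
I_s = V_s/R = 24.199/2.88 = 8.4024 A.
P_out = V_s I_s = 24.199 × 8.4024 = 203.33 W.
P_in = P_out/η = 203.33/0.842 = 241.49 W.
I_p = P_in/V_p = 241.49/240 = 1.01 A.

I_p ≈ 1.01 A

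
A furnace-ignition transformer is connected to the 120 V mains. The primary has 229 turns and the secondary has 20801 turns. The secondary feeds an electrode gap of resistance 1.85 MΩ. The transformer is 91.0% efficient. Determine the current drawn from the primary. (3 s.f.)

V_s = 120 × 20801/229 = 10900 V.
I_s = V_s/R = 10900/(1.85×10^6) = 0.0058919 A.
P_out = V_s I_s = 10900 × 0.0058919 = 64.223 W.
P_in = P_out/η = 64.223/0.910 = 70.574 W.
I_p = P_in/V_p = 70.574/120 = 0.588 A.

I_p ≈ 0.588 A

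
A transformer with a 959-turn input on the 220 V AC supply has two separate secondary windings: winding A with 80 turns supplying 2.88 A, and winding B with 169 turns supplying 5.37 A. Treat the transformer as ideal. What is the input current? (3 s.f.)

V_A = 220 × 80/959 = 18.352 V; V_B = 220 × 169/959 = 38.770 V.
P_out = V_A I_A + V_B I_B = 18.352×2.88 + 38.770×5.37 = 52.855 + 208.19 = 261.05 W.
Ideal ⇒ P_in = P_out, so I_in = P_out/V_in = 261.05/220 = 1.19 A.

I_in ≈ 1.19 A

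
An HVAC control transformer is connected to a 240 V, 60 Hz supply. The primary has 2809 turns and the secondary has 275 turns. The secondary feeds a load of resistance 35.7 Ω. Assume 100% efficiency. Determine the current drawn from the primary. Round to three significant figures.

V_s = V_p × N_s/N_p = 240 × 275/2809 = 23.496 V.
I_s = V_s/R = 23.496/35.7 = 0.65815 A.
For an ideal transformer I_p N_p = I_s N_s, so I_p = 0.65815 × 275/2809 = 0.0644 A.

I_p ≈ 0.0644 A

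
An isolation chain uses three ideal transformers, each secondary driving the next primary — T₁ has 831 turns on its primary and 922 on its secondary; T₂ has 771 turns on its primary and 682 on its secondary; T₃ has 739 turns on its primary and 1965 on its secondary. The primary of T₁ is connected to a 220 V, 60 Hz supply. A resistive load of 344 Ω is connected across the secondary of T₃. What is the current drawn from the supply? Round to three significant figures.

After T₁: V = 220.00 × 922/831 = 244.09 V.
After T₂: V = 244.09 × 682/771 = 215.91 V.
After T₃: V = 215.91 × 1965/739 = 574.12 V.
I_load = 574.12/344 = 1.6689 A, so P_out = 574.12 × 1.6689 = 958.17 W.
All ideal ⇒ P_in = P_out, so I_supply = 958.17/220 = 4.36 A.

I_supply ≈ 4.36 A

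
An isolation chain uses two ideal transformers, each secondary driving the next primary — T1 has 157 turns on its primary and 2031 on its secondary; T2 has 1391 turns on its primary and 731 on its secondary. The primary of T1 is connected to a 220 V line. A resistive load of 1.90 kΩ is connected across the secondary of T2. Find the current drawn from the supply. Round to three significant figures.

Secondary of T1: V = 220.00 × 2031/157 = 2846.0 V.
Secondary of T2: V = 2846.0 × 731/1391 = 1495.6 V.
I_load = 1495.6/1900 = 0.78717 A, so P_out = 1495.6 × 0.78717 = 1177.3 W.
All ideal ⇒ P_in = P_out, so I_supply = 1177.3/220 = 5.35 A.

I_supply ≈ 5.35 A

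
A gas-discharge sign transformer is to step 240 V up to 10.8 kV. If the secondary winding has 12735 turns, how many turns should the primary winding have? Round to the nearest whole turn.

N_p = 283 turns

N_p/N_s = V_p/V_s, so N_p = 12735 × 240/10800 = 283.0 ≈ 283 turns.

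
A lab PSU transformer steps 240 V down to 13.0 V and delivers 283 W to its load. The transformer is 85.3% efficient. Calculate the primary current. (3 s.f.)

P_in = P_out/η = 283/0.853 = 331.77 W.
I_p = P_in/V_p = 331.77/240 = 1.38 A.

I_p ≈ 1.38 A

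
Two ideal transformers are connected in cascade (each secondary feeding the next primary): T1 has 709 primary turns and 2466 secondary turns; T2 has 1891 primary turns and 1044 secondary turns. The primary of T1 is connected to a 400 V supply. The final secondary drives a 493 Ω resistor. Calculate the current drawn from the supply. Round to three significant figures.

After T1: V = 400.00 × 2466/709 = 1391.3 V.
After T2: V = 1391.3 × 1044/1891 = 768.10 V.
I_load = 768.10/493 = 1.5580 A, so P_out = 768.10 × 1.5580 = 1196.7 W.
All ideal ⇒ P_in = P_out, so I_supply = 1196.7/400 = 2.99 A.

I_supply ≈ 2.99 A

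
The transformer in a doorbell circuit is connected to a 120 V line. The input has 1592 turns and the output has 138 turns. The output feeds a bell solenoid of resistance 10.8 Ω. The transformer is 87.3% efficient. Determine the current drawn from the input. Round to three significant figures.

I_in ≈ 0.0956 A

V_out = 120 × 138/1592 = 10.402 V.
I_out = V_out/R = 10.402/10.8 = 0.96315 A.
P_out = V_out I_out = 10.402 × 0.96315 = 10.019 W.
P_in = P_out/η = 10.019/0.873 = 11.476 W.
I_in = P_in/V_in = 11.476/120 = 0.0956 A.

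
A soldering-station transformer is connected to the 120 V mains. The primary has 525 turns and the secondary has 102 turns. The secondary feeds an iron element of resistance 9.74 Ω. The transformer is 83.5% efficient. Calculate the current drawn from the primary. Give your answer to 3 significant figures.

V_s = 120 × 102/525 = 23.314 V.
I_s = V_s/R = 23.314/9.74 = 2.3937 A.
P_out = V_s I_s = 23.314 × 2.3937 = 55.807 W.
P_in = P_out/η = 55.807/0.835 = 66.834 W.
I_p = P_in/V_p = 66.834/120 = 0.557 A.

I_p ≈ 0.557 A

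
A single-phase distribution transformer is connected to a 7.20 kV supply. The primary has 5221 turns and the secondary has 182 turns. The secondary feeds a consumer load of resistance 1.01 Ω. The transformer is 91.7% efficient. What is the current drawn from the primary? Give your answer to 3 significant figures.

I_p ≈ 9.45 A

V_s = 7200 × 182/5221 = 250.99 V.
I_s = V_s/R = 250.99/1.01 = 248.50 A.
P_out = V_s I_s = 250.99 × 248.50 = 62370 W.
P_in = P_out/η = 62370/0.917 = 68016 W.
I_p = P_in/V_p = 68016/7200 = 9.45 A.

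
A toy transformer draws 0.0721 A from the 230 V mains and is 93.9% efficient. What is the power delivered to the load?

P_in = V_in I_in = 230 × 0.0721 = 16.583 W.
P_out = η P_in = 0.939 × 16.583 = 15.6 W.

P_out ≈ 15.6 W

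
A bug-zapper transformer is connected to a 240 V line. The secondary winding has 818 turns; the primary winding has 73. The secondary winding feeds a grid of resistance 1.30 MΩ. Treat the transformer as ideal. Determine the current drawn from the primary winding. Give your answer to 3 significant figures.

V_s = V_p × N_s/N_p = 240 × 818/73 = 2689.3 V.
I_s = V_s/R = 2689.3/(1.30×10^6) = 0.0020687 A.
For an ideal transformer I_p N_p = I_s N_s, so I_p = 0.0020687 × 818/73 = 0.0232 A.

I_p ≈ 0.0232 A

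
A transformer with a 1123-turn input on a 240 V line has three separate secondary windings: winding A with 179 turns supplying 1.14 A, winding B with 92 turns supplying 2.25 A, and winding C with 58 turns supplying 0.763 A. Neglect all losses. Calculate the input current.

V_A = 240 × 179/1123 = 38.255 V; V_B = 240 × 92/1123 = 19.662 V; V_C = 240 × 58/1123 = 12.395 V.
P_out = V_A I_A + V_B I_B + V_C I_C = 38.255×1.14 + 19.662×2.25 + 12.395×0.763 = 43.610 + 44.239 + 9.4577 = 97.307 W.
Ideal ⇒ P_in = P_out, so I_in = P_out/V_in = 97.307/240 = 0.405 A.

I_in ≈ 0.405 A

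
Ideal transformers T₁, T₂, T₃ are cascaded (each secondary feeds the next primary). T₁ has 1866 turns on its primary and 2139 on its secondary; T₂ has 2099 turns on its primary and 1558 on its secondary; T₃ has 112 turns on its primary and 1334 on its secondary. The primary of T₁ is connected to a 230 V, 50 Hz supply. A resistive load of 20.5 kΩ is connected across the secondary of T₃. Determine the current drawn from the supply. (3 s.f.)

I_supply ≈ 1.15 A

Secondary of T₁: V = 230.00 × 2139/1866 = 263.65 V.
Secondary of T₂: V = 263.65 × 1558/2099 = 195.70 V.
Secondary of T₃: V = 195.70 × 1334/112 = 2330.9 V.
I_load = 2330.9/20500 = 0.11370 A, so P_out = 2330.9 × 0.11370 = 265.02 W.
All ideal ⇒ P_in = P_out, so I_supply = 265.02/230 = 1.15 A.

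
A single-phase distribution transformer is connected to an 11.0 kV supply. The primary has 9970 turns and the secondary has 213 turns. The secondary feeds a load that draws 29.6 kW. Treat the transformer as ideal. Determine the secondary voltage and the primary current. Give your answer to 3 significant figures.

V_s ≈ 235 V, I_p ≈ 2.69 A

V_s = V_p × N_s/N_p = 11000 × 213/9970 = 235.01 V.
I_s = P/V_s = 29600/235.01 = 125.95 A.
I_p = I_s × N_s/N_p = 125.95 × 213/9970 = 2.69 A.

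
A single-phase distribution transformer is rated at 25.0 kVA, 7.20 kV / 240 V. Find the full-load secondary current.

I_s = S/V_s = 25000/240 = 104 A.

I_s ≈ 104 A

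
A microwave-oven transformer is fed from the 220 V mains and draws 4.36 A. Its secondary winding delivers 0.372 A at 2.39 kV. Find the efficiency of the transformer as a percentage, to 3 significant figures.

P_in = 220 × 4.36 = 959.200 W.
P_out = 2390 × 0.372 = 889.080 W.
η = P_out/P_in = 889.080/959.200 = 0.927.

η ≈ 92.7%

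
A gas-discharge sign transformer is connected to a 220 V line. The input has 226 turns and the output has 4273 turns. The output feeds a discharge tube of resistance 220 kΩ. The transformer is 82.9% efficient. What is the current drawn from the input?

V_out = 220 × 4273/226 = 4159.6 V.
I_out = V_out/R = 4159.6/220000 = 0.018907 A.
P_out = V_out I_out = 4159.6 × 0.018907 = 78.645 W.
P_in = P_out/η = 78.645/0.829 = 94.867 W.
I_in = P_in/V_in = 94.867/220 = 0.431 A.

I_in ≈ 0.431 A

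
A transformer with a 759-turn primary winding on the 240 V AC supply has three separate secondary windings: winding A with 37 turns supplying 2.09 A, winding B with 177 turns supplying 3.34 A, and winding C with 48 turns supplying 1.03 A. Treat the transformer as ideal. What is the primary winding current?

I_p ≈ 0.946 A

V_A = 240 × 37/759 = 11.700 V; V_B = 240 × 177/759 = 55.968 V; V_C = 240 × 48/759 = 15.178 V.
P_out = V_A I_A + V_B I_B + V_C I_C = 11.700×2.09 + 55.968×3.34 + 15.178×1.03 = 24.452 + 186.93 + 15.633 = 227.02 W.
Ideal ⇒ P_in = P_out, so I_p = P_out/V_p = 227.02/240 = 0.946 A.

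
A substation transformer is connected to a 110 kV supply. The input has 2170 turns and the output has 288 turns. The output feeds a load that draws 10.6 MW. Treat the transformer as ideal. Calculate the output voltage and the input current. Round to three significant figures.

V_out = V_in × N_out/N_in = 110000 × 288/2170 = 14599 V.
I_out = P/V_out = 1.06×10^7/14599 = 726.07 A.
I_in = I_out × N_out/N_in = 726.07 × 288/2170 = 96.4 A.

V_out ≈ 14600 V, I_in ≈ 96.4 A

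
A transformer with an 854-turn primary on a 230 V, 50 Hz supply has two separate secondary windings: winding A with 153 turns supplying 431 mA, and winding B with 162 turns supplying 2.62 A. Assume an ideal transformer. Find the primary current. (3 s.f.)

V_A = 230 × 153/854 = 41.206 V; V_B = 230 × 162/854 = 43.630 V.
P_out = V_A I_A + V_B I_B = 41.206×0.431 + 43.630×2.62 = 17.760 + 114.31 = 132.07 W.
Ideal ⇒ P_in = P_out, so I_p = P_out/V_p = 132.07/230 = 0.574 A.

I_p ≈ 0.574 A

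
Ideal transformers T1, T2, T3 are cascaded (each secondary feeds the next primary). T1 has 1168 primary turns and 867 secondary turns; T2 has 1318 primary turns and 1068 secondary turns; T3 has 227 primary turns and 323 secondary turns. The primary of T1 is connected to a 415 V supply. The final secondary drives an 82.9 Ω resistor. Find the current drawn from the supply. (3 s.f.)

I_supply ≈ 3.67 A

Secondary of T1: V = 415.00 × 867/1168 = 308.05 V.
Secondary of T2: V = 308.05 × 1068/1318 = 249.62 V.
Secondary of T3: V = 249.62 × 323/227 = 355.19 V.
I_load = 355.19/82.9 = 4.2845 A, so P_out = 355.19 × 4.2845 = 1521.8 W.
All ideal ⇒ P_in = P_out, so I_supply = 1521.8/415 = 3.67 A.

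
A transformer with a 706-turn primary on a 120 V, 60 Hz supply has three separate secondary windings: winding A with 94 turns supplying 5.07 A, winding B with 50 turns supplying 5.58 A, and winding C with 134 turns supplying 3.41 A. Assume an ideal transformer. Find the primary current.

V_A = 120 × 94/706 = 15.977 V; V_B = 120 × 50/706 = 8.4986 V; V_C = 120 × 134/706 = 22.776 V.
P_out = V_A I_A + V_B I_B + V_C I_C = 15.977×5.07 + 8.4986×5.58 + 22.776×3.41 = 81.005 + 47.422 + 77.667 = 206.09 W.
Ideal ⇒ P_in = P_out, so I_p = P_out/V_p = 206.09/120 = 1.72 A.

I_p ≈ 1.72 A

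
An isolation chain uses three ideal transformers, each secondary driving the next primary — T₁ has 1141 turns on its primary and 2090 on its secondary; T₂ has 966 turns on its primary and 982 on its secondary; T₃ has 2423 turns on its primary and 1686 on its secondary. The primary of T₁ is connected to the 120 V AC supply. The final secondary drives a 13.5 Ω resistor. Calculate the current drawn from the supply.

Secondary of T₁: V = 120.00 × 2090/1141 = 219.81 V.
Secondary of T₂: V = 219.81 × 982/966 = 223.45 V.
Secondary of T₃: V = 223.45 × 1686/2423 = 155.48 V.
I_load = 155.48/13.5 = 11.517 A, so P_out = 155.48 × 11.517 = 1790.7 W.
All ideal ⇒ P_in = P_out, so I_supply = 1790.7/120 = 14.9 A.

I_supply ≈ 14.9 A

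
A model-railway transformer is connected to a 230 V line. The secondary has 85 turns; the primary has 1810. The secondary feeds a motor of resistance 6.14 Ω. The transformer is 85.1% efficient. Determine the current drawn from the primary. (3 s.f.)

I_p ≈ 0.0971 A

V_s = 230 × 85/1810 = 10.801 V.
I_s = V_s/R = 10.801/6.14 = 1.7591 A.
P_out = V_s I_s = 10.801 × 1.7591 = 19.001 W.
P_in = P_out/η = 19.001/0.851 = 22.327 W.
I_p = P_in/V_p = 22.327/230 = 0.0971 A.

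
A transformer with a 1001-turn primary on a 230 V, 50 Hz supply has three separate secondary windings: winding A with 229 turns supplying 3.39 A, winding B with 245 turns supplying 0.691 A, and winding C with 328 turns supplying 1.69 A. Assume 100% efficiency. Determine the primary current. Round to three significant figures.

I_p ≈ 1.50 A

V_A = 230 × 229/1001 = 52.617 V; V_B = 230 × 245/1001 = 56.294 V; V_C = 230 × 328/1001 = 75.365 V.
P_out = V_A I_A + V_B I_B + V_C I_C = 52.617×3.39 + 56.294×0.691 + 75.365×1.69 = 178.37 + 38.899 + 127.37 = 344.64 W.
Ideal ⇒ P_in = P_out, so I_p = P_out/V_p = 344.64/230 = 1.50 A.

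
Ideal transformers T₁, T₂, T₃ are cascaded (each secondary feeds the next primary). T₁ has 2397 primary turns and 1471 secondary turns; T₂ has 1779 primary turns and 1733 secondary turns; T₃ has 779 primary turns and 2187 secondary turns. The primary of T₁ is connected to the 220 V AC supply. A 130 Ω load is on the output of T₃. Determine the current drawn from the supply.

After T₁: V = 220.00 × 1471/2397 = 135.01 V.
After T₂: V = 135.01 × 1733/1779 = 131.52 V.
After T₃: V = 131.52 × 2187/779 = 369.23 V.
I_load = 369.23/130 = 2.8403 A, so P_out = 369.23 × 2.8403 = 1048.7 W.
All ideal ⇒ P_in = P_out, so I_supply = 1048.7/220 = 4.77 A.

I_supply ≈ 4.77 A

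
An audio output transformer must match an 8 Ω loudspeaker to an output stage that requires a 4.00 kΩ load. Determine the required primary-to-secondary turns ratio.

N_p/N_s ≈ 22.4

Z_p/Z_s = (N_p/N_s)², so N_p/N_s = √(4000/8) = √500 = 22.4.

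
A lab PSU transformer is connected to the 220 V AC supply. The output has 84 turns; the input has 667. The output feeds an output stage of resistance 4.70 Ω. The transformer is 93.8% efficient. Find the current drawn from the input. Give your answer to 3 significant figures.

I_in ≈ 0.791 A

V_out = 220 × 84/667 = 27.706 V.
I_out = V_out/R = 27.706/4.70 = 5.8949 A.
P_out = V_out I_out = 27.706 × 5.8949 = 163.33 W.
P_in = P_out/η = 163.33/0.938 = 174.12 W.
I_in = P_in/V_in = 174.12/220 = 0.791 A.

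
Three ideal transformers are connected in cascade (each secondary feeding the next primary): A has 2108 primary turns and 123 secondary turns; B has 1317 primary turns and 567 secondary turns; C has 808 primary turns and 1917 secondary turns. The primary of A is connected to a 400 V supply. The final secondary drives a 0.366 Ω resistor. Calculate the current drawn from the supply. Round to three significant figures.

I_supply ≈ 3.88 A

Secondary of A: V = 400.00 × 123/2108 = 23.340 V.
Secondary of B: V = 23.340 × 567/1317 = 10.048 V.
Secondary of C: V = 10.048 × 1917/808 = 23.840 V.
I_load = 23.840/0.366 = 65.136 A, so P_out = 23.840 × 65.136 = 1552.8 W.
All ideal ⇒ P_in = P_out, so I_supply = 1552.8/400 = 3.88 A.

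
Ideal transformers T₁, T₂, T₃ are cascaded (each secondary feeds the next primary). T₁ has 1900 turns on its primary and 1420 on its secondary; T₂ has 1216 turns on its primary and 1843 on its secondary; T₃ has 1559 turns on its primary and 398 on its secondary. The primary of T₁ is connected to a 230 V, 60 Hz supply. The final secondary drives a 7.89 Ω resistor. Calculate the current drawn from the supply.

I_supply ≈ 2.44 A

Secondary of T₁: V = 230.00 × 1420/1900 = 171.89 V.
Secondary of T₂: V = 171.89 × 1843/1216 = 260.53 V.
Secondary of T₃: V = 260.53 × 398/1559 = 66.511 V.
I_load = 66.511/7.89 = 8.4297 A, so P_out = 66.511 × 8.4297 = 560.67 W.
All ideal ⇒ P_in = P_out, so I_supply = 560.67/230 = 2.44 A.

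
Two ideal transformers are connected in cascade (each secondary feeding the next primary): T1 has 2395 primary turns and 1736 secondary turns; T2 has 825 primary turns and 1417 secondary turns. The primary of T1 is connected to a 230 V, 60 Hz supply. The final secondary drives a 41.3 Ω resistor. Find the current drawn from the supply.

I_supply ≈ 8.63 A

Secondary of T1: V = 230.00 × 1736/2395 = 166.71 V.
Secondary of T2: V = 166.71 × 1417/825 = 286.34 V.
I_load = 286.34/41.3 = 6.9333 A, so P_out = 286.34 × 6.9333 = 1985.3 W.
All ideal ⇒ P_in = P_out, so I_supply = 1985.3/230 = 8.63 A.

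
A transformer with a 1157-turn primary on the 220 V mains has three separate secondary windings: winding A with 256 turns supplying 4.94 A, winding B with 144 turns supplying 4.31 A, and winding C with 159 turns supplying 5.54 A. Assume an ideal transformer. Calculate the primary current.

I_p ≈ 2.39 A

V_A = 220 × 256/1157 = 48.678 V; V_B = 220 × 144/1157 = 27.381 V; V_C = 220 × 159/1157 = 30.233 V.
P_out = V_A I_A + V_B I_B + V_C I_C = 48.678×4.94 + 27.381×4.31 + 30.233×5.54 = 240.47 + 118.01 + 167.49 = 525.97 W.
Ideal ⇒ P_in = P_out, so I_p = P_out/V_p = 525.97/220 = 2.39 A.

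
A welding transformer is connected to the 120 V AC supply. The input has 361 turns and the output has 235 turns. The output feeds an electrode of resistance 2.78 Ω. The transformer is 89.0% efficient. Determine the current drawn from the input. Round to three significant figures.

V_out = 120 × 235/361 = 78.116 V.
I_out = V_out/R = 78.116/2.78 = 28.099 A.
P_out = V_out I_out = 78.116 × 28.099 = 2195.0 W.
P_in = P_out/η = 2195.0/0.890 = 2466.3 W.
I_in = P_in/V_in = 2466.3/120 = 20.6 A.

I_in ≈ 20.6 A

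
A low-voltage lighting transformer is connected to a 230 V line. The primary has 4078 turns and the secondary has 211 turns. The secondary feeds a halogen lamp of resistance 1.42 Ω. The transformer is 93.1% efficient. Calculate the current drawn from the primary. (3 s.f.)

I_p ≈ 0.466 A

V_s = 230 × 211/4078 = 11.900 V.
I_s = V_s/R = 11.900/1.42 = 8.3806 A.
P_out = V_s I_s = 11.900 × 8.3806 = 99.733 W.
P_in = P_out/η = 99.733/0.931 = 107.12 W.
I_p = P_in/V_p = 107.12/230 = 0.466 A.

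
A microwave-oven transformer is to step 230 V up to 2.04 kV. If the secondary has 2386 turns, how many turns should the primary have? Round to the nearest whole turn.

N_p/N_s = V_p/V_s, so N_p = 2386 × 230/2040 = 269.0 ≈ 269 turns.

N_p = 269 turns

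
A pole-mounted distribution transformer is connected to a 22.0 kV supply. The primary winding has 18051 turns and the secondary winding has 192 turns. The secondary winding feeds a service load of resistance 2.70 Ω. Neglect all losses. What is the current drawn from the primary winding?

I_p ≈ 0.922 A

V_s = V_p × N_s/N_p = 22000 × 192/18051 = 234.00 V.
I_s = V_s/R = 234.00/2.70 = 86.668 A.
For an ideal transformer I_p N_p = I_s N_s, so I_p = 86.668 × 192/18051 = 0.922 A.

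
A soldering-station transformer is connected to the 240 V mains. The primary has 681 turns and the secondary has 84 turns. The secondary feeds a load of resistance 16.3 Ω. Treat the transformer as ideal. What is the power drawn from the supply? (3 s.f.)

P ≈ 53.8 W

V_s = V_p × N_s/N_p = 240 × 84/681 = 29.604 V.
I_s = V_s/R = 29.604/16.3 = 1.8162 A.
I_p = I_s × N_s/N_p = 1.8162 × 84/681 = 0.22402 A.
P = V_p I_p = 240 × 0.22402 = 53.8 W.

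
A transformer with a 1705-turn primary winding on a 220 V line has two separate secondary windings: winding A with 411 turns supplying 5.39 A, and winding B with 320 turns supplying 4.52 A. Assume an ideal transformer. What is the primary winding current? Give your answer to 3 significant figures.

I_p ≈ 2.15 A

V_A = 220 × 411/1705 = 53.032 V; V_B = 220 × 320/1705 = 41.290 V.
P_out = V_A I_A + V_B I_B = 53.032×5.39 + 41.290×4.52 = 285.84 + 186.63 = 472.48 W.
Ideal ⇒ P_in = P_out, so I_p = P_out/V_p = 472.48/220 = 2.15 A.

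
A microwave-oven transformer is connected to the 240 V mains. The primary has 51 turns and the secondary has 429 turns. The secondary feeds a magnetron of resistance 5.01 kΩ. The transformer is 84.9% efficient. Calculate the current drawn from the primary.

I_p ≈ 3.99 A

V_s = 240 × 429/51 = 2018.8 V.
I_s = V_s/R = 2018.8/5010 = 0.40296 A.
P_out = V_s I_s = 2018.8 × 0.40296 = 813.50 W.
P_in = P_out/η = 813.50/0.849 = 958.19 W.
I_p = P_in/V_p = 958.19/240 = 3.99 A.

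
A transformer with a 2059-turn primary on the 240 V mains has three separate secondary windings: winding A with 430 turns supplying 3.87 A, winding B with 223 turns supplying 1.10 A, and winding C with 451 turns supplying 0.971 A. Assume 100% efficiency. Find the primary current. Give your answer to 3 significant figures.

V_A = 240 × 430/2059 = 50.121 V; V_B = 240 × 223/2059 = 25.993 V; V_C = 240 × 451/2059 = 52.569 V.
P_out = V_A I_A + V_B I_B + V_C I_C = 50.121×3.87 + 25.993×1.10 + 52.569×0.971 = 193.97 + 28.593 + 51.045 = 273.61 W.
Ideal ⇒ P_in = P_out, so I_p = P_out/V_p = 273.61/240 = 1.14 A.

I_p ≈ 1.14 A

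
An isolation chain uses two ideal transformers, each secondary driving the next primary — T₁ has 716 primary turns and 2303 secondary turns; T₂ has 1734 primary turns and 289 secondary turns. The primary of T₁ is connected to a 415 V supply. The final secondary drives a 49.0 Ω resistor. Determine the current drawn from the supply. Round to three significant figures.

I_supply ≈ 2.43 A

Secondary of T₁: V = 415.00 × 2303/716 = 1334.8 V.
Secondary of T₂: V = 1334.8 × 289/1734 = 222.47 V.
I_load = 222.47/49.0 = 4.5403 A, so P_out = 222.47 × 4.5403 = 1010.1 W.
All ideal ⇒ P_in = P_out, so I_supply = 1010.1/415 = 2.43 A.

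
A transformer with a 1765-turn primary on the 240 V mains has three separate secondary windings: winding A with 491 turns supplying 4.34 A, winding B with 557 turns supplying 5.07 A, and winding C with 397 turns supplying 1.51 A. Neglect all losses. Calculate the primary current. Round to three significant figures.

V_A = 240 × 491/1765 = 66.765 V; V_B = 240 × 557/1765 = 75.739 V; V_C = 240 × 397/1765 = 53.983 V.
P_out = V_A I_A + V_B I_B + V_C I_C = 66.765×4.34 + 75.739×5.07 + 53.983×1.51 = 289.76 + 384.00 + 81.514 = 755.27 W.
Ideal ⇒ P_in = P_out, so I_p = P_out/V_p = 755.27/240 = 3.15 A.

I_p ≈ 3.15 A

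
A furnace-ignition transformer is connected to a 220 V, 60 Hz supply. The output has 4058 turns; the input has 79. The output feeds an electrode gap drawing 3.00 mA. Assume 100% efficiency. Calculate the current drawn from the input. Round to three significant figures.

I_in ≈ 0.154 A

For an ideal transformer I_in N_in = I_out N_out, so I_in = 0.00300 × 4058/79 = 0.154 A.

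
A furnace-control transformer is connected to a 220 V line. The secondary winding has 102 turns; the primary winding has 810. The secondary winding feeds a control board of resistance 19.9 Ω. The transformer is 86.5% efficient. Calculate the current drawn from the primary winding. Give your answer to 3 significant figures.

V_s = 220 × 102/810 = 27.704 V.
I_s = V_s/R = 27.704/19.9 = 1.3921 A.
P_out = V_s I_s = 27.704 × 1.3921 = 38.568 W.
P_in = P_out/η = 38.568/0.865 = 44.587 W.
I_p = P_in/V_p = 44.587/220 = 0.203 A.

I_p ≈ 0.203 A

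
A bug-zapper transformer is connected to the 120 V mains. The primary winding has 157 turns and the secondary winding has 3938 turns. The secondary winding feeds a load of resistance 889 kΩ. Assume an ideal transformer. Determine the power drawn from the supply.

V_s = V_p × N_s/N_p = 120 × 3938/157 = 3009.9 V.
I_s = V_s/R = 3009.9/889000 = 0.0033858 A.
I_p = I_s × N_s/N_p = 0.0033858 × 3938/157 = 0.084924 A.
P = V_p I_p = 120 × 0.084924 = 10.2 W.

P ≈ 10.2 W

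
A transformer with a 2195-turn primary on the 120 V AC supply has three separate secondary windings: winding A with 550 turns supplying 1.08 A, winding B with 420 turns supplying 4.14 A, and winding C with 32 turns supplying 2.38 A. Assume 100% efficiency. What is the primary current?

I_p ≈ 1.10 A

V_A = 120 × 550/2195 = 30.068 V; V_B = 120 × 420/2195 = 22.961 V; V_C = 120 × 32/2195 = 1.7494 V.
P_out = V_A I_A + V_B I_B + V_C I_C = 30.068×1.08 + 22.961×4.14 + 1.7494×2.38 = 32.474 + 95.060 + 4.1636 = 131.70 W.
Ideal ⇒ P_in = P_out, so I_p = P_out/V_p = 131.70/120 = 1.10 A.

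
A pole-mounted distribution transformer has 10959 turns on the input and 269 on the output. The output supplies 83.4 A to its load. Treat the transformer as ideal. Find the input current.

For an ideal transformer I_in/I_out = N_out/N_in, so I_in = 83.4 × 269/10959 = 2.05 A.

I_in ≈ 2.05 A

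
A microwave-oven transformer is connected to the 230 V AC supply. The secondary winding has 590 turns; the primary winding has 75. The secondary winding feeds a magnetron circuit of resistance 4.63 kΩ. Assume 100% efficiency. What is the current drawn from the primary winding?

V_s = V_p × N_s/N_p = 230 × 590/75 = 1809.3 V.
I_s = V_s/R = 1809.3/4630 = 0.39078 A.
For an ideal transformer I_p N_p = I_s N_s, so I_p = 0.39078 × 590/75 = 3.07 A.

I_p ≈ 3.07 A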